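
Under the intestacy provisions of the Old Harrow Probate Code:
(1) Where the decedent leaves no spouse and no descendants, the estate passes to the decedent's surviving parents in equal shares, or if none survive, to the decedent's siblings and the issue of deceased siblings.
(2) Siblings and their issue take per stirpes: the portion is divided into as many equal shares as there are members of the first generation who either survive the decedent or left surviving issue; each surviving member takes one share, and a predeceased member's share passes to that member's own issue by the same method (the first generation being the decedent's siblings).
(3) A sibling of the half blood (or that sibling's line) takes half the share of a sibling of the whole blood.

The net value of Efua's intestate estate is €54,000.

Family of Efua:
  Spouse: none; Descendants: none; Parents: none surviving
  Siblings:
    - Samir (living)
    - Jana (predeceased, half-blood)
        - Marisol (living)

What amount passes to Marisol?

Marisol receives €18,000.

The entire €54,000 passes to the siblings and their issue.
Counting each half-blood sibling's line as half a unit, there are 3/2 units in €54,000, so one unit is €36,000. Whole-blood lines (Samir) take €36,000 each; half-blood lines (Jana) take €18,000 each.
Jana's share (€18,000) passes entirely to Marisol.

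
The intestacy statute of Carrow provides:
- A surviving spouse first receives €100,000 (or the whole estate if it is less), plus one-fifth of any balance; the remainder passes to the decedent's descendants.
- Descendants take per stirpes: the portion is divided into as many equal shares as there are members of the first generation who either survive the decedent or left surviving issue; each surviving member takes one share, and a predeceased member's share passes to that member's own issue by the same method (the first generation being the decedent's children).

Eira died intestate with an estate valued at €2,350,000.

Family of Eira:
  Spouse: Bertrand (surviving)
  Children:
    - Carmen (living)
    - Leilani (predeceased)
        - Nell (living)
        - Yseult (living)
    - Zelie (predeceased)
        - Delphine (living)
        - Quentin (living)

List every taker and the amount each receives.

Bertrand: €550,000; Carmen: €600,000; Nell: €300,000; Yseult: €300,000; Delphine: €300,000; Quentin: €300,000

Bertrand first takes €100,000, leaving a balance of €2,250,000. Bertrand then takes one-fifth of the balance (€450,000), for a total of €550,000. The remaining €1,800,000 passes to the descendants.
The descendants' portion (€1,800,000) is divided into 3 shares of €600,000: Carmen takes €600,000; Leilani's €600,000 share passes to Leilani's issue; Zelie's €600,000 share passes to Zelie's issue.
Leilani's share (€600,000) is divided into 2 shares of €300,000: Nell and Yseult each take €300,000.
Zelie's share (€600,000) is divided into 2 shares of €300,000: Delphine and Quentin each take €300,000.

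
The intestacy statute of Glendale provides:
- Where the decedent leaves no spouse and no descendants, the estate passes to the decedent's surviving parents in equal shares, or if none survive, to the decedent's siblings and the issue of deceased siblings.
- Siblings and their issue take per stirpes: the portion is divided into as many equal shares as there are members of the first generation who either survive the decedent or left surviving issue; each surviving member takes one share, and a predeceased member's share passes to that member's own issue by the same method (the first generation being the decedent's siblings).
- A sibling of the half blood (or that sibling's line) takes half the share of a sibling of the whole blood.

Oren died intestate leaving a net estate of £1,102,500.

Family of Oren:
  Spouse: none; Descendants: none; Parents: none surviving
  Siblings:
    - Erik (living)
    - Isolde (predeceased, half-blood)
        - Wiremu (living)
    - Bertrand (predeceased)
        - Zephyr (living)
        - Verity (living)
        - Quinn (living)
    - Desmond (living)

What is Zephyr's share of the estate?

The entire £1,102,500 passes to the siblings and their issue.
Counting each half-blood sibling's line as half a unit, there are 7/2 units in £1,102,500, so one unit is £315,000. Whole-blood lines (Erik, Bertrand, and Desmond) take £315,000 each; half-blood lines (Isolde) take £157,500 each.
Isolde's share (£157,500) passes entirely to Wiremu.
Bertrand's share (£315,000) is divided into 3 shares of £105,000: Zephyr, Verity, and Quinn each take £105,000.

Zephyr receives £105,000.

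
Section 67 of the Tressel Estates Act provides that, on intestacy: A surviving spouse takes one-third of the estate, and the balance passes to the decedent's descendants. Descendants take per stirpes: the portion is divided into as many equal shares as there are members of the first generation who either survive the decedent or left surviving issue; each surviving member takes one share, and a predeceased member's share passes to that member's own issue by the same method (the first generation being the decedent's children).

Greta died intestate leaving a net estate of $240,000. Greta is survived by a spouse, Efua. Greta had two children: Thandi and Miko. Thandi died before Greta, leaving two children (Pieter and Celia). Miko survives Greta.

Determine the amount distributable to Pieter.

Efua takes one-third of $240,000 = $80,000. The remaining $160,000 passes to the descendants.
The descendants' portion ($160,000) is divided into 2 shares of $80,000: Miko takes $80,000; Thandi's $80,000 share passes to Thandi's issue.
Thandi's share ($80,000) is divided into 2 shares of $40,000: Pieter and Celia each take $40,000.

Pieter receives $40,000.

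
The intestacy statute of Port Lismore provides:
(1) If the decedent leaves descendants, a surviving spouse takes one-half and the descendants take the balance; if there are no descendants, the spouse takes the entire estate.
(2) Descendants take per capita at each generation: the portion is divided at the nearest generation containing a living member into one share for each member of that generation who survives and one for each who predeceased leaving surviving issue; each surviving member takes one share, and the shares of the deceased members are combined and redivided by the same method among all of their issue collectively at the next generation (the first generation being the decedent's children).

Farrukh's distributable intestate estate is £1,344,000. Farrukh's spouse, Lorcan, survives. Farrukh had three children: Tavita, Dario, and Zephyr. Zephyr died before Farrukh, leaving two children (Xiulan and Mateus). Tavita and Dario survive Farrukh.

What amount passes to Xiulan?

Lorcan takes one-half of £1,344,000 = £672,000. The remaining £672,000 passes to the descendants.
The descendants' portion (£672,000) is divided at the children's generation into 3 shares of £224,000. Tavita and Dario each take £224,000. The remaining share for the deceased Zephyr (£224,000) is carried to the next generation.
That pool (£224,000) is divided at the grandchildren's generation equally among Xiulan and Mateus: £112,000 each.

Xiulan receives £112,000.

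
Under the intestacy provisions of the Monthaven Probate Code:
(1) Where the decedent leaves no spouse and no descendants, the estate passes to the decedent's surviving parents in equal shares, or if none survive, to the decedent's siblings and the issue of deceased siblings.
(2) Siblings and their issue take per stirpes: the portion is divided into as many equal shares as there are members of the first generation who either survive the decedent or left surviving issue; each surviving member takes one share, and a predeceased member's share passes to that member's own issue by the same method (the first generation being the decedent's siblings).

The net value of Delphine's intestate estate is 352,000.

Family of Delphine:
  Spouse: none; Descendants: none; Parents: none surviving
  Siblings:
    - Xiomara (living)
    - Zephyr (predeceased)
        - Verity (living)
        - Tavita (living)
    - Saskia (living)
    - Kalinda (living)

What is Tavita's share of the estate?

Tavita receives 44,000.

The entire 352,000 passes to the siblings and their issue.
That amount (352,000) is divided into 4 shares of 88,000: Xiomara, Saskia, and Kalinda each take 88,000; Zephyr's 88,000 share passes to Zephyr's issue.
Zephyr's share (88,000) is divided into 2 shares of 44,000: Verity and Tavita each take 44,000.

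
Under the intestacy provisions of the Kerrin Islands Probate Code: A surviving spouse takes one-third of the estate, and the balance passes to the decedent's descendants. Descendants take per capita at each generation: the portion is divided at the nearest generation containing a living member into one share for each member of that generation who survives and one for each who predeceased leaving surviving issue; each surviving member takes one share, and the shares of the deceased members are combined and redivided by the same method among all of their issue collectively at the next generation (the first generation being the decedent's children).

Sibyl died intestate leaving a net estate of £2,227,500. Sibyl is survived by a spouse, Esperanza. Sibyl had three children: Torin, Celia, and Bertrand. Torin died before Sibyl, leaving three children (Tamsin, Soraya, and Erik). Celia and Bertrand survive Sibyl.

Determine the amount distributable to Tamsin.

Esperanza takes one-third of £2,227,500 = £742,500. The remaining £1,485,000 passes to the descendants.
The descendants' portion (£1,485,000) is divided at the children's generation into 3 shares of £495,000. Celia and Bertrand each take £495,000. The remaining share for the deceased Torin (£495,000) is carried to the next generation.
That pool (£495,000) is divided at the grandchildren's generation equally among Tamsin, Soraya, and Erik: £165,000 each.

Tamsin receives £165,000.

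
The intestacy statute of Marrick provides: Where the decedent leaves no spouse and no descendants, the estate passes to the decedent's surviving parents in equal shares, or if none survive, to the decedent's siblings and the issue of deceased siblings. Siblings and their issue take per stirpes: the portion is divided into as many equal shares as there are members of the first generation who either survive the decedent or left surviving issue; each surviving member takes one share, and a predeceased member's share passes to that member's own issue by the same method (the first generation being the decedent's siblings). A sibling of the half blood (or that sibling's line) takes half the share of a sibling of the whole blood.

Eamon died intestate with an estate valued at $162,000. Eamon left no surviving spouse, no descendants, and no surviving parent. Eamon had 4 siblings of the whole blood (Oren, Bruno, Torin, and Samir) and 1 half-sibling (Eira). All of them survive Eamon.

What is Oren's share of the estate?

The entire $162,000 passes to the siblings and their issue.
Counting each half-blood sibling's line as half a unit, there are 9/2 units in $162,000, so one unit is $36,000. Whole-blood lines (Oren, Bruno, Torin, and Samir) take $36,000 each; half-blood lines (Eira) take $18,000 each.

Oren receives $36,000.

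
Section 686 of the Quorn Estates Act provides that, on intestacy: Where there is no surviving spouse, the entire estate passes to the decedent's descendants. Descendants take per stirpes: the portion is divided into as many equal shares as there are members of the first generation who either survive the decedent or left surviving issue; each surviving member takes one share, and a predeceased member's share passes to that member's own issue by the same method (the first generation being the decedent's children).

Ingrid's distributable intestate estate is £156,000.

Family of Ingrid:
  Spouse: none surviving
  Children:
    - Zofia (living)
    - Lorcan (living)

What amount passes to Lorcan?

Lorcan receives £78,000.

The entire £156,000 passes to the descendants.
That amount (£156,000) is divided into 2 shares of £78,000: Zofia and Lorcan each take £78,000.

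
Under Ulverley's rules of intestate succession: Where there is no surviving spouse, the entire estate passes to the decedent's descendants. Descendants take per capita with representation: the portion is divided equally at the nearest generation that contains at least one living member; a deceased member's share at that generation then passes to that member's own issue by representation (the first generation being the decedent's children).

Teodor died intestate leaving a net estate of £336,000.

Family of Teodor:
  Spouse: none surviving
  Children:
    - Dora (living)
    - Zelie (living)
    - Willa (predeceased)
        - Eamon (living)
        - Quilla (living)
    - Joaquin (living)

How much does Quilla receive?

Quilla receives £42,000.

The entire £336,000 passes to the descendants.
That amount (£336,000) is divided into 4 shares of £84,000: Dora, Zelie, and Joaquin each take £84,000; Willa's £84,000 share passes to Willa's issue.
Willa's share (£84,000) is divided into 2 shares of £42,000: Eamon and Quilla each take £42,000.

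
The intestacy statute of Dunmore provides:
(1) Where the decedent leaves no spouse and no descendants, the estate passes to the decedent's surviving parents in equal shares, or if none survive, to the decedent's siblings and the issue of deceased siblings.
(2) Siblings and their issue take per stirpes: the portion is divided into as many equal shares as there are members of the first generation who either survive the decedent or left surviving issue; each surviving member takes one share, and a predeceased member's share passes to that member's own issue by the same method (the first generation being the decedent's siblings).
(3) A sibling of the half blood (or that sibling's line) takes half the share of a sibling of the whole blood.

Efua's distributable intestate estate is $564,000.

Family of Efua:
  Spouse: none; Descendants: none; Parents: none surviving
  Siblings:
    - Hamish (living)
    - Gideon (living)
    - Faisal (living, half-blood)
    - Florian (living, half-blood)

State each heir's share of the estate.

Hamish: $188,000; Gideon: $188,000; Faisal: $94,000; Florian: $94,000

The entire $564,000 passes to the siblings and their issue.
Counting each half-blood sibling's line as half a unit, there are 3 units in $564,000, so one unit is $188,000. Whole-blood lines (Hamish and Gideon) take $188,000 each; half-blood lines (Faisal and Florian) take $94,000 each.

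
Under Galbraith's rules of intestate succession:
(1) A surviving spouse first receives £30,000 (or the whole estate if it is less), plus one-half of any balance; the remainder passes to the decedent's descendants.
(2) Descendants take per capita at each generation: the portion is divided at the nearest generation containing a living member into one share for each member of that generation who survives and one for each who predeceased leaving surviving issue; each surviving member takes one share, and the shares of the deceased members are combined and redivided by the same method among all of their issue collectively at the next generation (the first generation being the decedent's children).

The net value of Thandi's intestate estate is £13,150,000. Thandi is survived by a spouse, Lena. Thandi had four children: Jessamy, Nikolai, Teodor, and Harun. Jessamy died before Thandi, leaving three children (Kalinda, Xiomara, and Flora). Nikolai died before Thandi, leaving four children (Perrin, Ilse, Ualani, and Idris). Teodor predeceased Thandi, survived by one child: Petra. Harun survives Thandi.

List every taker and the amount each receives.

Lena first takes £30,000, leaving a balance of £13,120,000. Lena then takes one-half of the balance (£6,560,000), for a total of £6,590,000. The remaining £6,560,000 passes to the descendants.
The descendants' portion (£6,560,000) is divided at the children's generation into 4 shares of £1,640,000. Harun takes £1,640,000. The 3 shares of the deceased (Jessamy, Nikolai, and Teodor) are combined into a pool of £4,920,000.
That pool (£4,920,000) is divided at the grandchildren's generation equally among Kalinda, Xiomara, Flora, Perrin, Ilse, Ualani, Idris, and Petra: £615,000 each.

Lena: £6,590,000; Kalinda: £615,000; Xiomara: £615,000; Flora: £615,000; Perrin: £615,000; Ilse: £615,000; Ualani: £615,000; Idris: £615,000; Petra: £615,000; Harun: £1,640,000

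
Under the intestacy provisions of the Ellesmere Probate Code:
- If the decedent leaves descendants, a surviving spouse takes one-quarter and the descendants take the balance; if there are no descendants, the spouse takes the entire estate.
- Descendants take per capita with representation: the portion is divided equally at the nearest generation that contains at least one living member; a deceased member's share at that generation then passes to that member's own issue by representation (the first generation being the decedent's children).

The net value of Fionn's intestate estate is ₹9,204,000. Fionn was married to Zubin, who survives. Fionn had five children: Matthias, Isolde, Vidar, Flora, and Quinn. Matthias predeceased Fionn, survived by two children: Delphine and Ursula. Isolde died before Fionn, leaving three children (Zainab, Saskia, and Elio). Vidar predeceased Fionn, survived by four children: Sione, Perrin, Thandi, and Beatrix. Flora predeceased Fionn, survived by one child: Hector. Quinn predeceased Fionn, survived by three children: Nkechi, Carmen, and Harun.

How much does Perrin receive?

Perrin receives ₹531,000.

Zubin takes one-quarter of ₹9,204,000 = ₹2,301,000. The remaining ₹6,903,000 passes to the descendants.
No child survives, so the initial division is made at the grandchildren's generation.
The descendants' portion (₹6,903,000) is divided into 13 shares of ₹531,000: Delphine, Ursula, Zainab, Saskia, Elio, Sione, Perrin, Thandi, Beatrix, Hector, Nkechi, Carmen, and Harun each take ₹531,000.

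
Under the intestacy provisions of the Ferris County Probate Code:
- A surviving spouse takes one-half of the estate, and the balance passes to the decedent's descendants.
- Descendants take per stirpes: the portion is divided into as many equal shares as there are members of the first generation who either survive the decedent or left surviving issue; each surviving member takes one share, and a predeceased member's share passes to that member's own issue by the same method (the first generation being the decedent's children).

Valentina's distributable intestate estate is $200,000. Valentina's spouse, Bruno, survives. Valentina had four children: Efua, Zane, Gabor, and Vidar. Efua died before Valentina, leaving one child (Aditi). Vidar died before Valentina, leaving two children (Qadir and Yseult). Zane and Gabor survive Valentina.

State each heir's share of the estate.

Bruno takes one-half of $200,000 = $100,000. The remaining $100,000 passes to the descendants.
The descendants' portion ($100,000) is divided into 4 shares of $25,000: Zane and Gabor each take $25,000; Efua's $25,000 share passes to Efua's issue; Vidar's $25,000 share passes to Vidar's issue.
Efua's share ($25,000) passes entirely to Aditi.
Vidar's share ($25,000) is divided into 2 shares of $12,500: Qadir and Yseult each take $12,500.

Bruno: $100,000; Aditi: $25,000; Zane: $25,000; Gabor: $25,000; Qadir: $12,500; Yseult: $12,500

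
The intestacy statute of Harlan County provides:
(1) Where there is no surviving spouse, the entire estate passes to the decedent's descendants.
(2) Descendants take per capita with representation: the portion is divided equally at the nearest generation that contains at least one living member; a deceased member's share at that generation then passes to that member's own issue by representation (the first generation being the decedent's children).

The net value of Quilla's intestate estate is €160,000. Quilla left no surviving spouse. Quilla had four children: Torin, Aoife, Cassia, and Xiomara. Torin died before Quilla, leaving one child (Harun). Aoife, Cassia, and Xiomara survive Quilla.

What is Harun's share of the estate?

Harun receives €40,000.

The entire €160,000 passes to the descendants.
That amount (€160,000) is divided into 4 shares of €40,000: Aoife, Cassia, and Xiomara each take €40,000; Torin's €40,000 share passes to Torin's issue.
Torin's share (€40,000) passes entirely to Harun.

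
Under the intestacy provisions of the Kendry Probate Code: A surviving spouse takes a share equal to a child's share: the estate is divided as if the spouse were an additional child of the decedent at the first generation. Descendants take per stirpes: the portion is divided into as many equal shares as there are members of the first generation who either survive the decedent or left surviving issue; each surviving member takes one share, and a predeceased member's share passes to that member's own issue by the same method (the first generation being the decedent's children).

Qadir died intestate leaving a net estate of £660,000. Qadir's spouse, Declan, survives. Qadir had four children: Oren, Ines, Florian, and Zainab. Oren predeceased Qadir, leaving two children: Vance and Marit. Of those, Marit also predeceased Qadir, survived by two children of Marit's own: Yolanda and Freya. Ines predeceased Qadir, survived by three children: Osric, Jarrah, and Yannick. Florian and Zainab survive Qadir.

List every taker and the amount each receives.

Declan: £132,000; Vance: £66,000; Yolanda: £33,000; Freya: £33,000; Osric: £44,000; Jarrah: £44,000; Yannick: £44,000; Florian: £132,000; Zainab: £132,000

The spouse counts as an additional share at the children's level, so there are 5 primary shares of £132,000. Declan takes one such share (£132,000).
The children's combined portion (£528,000) is divided into 4 shares of £132,000: Florian and Zainab each take £132,000; Oren's £132,000 share passes to Oren's issue; Ines's £132,000 share passes to Ines's issue.
Oren's share (£132,000) is divided into 2 shares of £66,000: Vance takes £66,000; Marit's £66,000 share passes to Marit's issue.
Marit's share (£66,000) is divided into 2 shares of £33,000: Yolanda and Freya each take £33,000.
Ines's share (£132,000) is divided into 3 shares of £44,000: Osric, Jarrah, and Yannick each take £44,000.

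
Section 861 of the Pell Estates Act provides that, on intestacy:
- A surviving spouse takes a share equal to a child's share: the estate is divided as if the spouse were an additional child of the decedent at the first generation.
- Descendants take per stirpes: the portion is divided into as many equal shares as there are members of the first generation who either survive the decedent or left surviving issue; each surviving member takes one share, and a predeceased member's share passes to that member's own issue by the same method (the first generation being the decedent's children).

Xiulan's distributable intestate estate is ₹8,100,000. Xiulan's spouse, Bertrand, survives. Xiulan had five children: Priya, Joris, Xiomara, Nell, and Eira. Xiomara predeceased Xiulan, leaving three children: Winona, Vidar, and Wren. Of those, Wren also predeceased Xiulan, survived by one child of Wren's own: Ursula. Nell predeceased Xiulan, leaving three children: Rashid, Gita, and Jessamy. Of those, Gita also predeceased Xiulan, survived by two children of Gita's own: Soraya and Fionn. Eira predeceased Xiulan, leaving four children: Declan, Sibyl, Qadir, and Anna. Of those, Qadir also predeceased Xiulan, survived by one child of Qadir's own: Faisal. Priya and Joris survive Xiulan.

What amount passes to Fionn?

The spouse counts as an additional share at the children's level, so there are 6 primary shares of ₹1,350,000. Bertrand takes one such share (₹1,350,000).
The children's combined portion (₹6,750,000) is divided into 5 shares of ₹1,350,000: Priya and Joris each take ₹1,350,000; Xiomara's ₹1,350,000 share passes to Xiomara's issue; Nell's ₹1,350,000 share passes to Nell's issue; Eira's ₹1,350,000 share passes to Eira's issue.
Xiomara's share (₹1,350,000) is divided into 3 shares of ₹450,000: Winona and Vidar each take ₹450,000; Wren's ₹450,000 share passes to Wren's issue.
Wren's share (₹450,000) passes entirely to Ursula.
Nell's share (₹1,350,000) is divided into 3 shares of ₹450,000: Rashid and Jessamy each take ₹450,000; Gita's ₹450,000 share passes to Gita's issue.
Gita's share (₹450,000) is divided into 2 shares of ₹225,000: Soraya and Fionn each take ₹225,000.
Eira's share (₹1,350,000) is divided into 4 shares of ₹337,500: Declan, Sibyl, and Anna each take ₹337,500; Qadir's ₹337,500 share passes to Qadir's issue.
Qadir's share (₹337,500) passes entirely to Faisal.

Fionn receives ₹225,000.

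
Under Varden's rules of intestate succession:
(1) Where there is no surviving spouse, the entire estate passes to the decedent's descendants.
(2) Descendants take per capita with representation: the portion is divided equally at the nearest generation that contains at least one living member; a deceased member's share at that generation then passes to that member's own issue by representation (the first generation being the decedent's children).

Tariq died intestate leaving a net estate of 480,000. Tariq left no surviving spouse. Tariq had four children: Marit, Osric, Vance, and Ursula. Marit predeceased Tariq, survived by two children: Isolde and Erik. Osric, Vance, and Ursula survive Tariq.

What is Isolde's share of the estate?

The entire 480,000 passes to the descendants.
That amount (480,000) is divided into 4 shares of 120,000: Osric, Vance, and Ursula each take 120,000; Marit's 120,000 share passes to Marit's issue.
Marit's share (120,000) is divided into 2 shares of 60,000: Isolde and Erik each take 60,000.

Isolde receives 60,000.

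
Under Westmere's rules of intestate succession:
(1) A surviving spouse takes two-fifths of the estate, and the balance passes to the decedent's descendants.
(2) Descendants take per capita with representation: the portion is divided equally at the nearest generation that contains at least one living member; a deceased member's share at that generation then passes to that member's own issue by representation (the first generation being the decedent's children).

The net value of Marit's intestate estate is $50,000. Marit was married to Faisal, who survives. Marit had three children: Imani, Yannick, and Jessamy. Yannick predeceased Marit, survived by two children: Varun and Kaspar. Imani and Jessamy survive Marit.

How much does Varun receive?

Varun receives $5,000.

Faisal takes two-fifths of $50,000 = $20,000. The remaining $30,000 passes to the descendants.
The descendants' portion ($30,000) is divided into 3 shares of $10,000: Imani and Jessamy each take $10,000; Yannick's $10,000 share passes to Yannick's issue.
Yannick's share ($10,000) is divided into 2 shares of $5,000: Varun and Kaspar each take $5,000.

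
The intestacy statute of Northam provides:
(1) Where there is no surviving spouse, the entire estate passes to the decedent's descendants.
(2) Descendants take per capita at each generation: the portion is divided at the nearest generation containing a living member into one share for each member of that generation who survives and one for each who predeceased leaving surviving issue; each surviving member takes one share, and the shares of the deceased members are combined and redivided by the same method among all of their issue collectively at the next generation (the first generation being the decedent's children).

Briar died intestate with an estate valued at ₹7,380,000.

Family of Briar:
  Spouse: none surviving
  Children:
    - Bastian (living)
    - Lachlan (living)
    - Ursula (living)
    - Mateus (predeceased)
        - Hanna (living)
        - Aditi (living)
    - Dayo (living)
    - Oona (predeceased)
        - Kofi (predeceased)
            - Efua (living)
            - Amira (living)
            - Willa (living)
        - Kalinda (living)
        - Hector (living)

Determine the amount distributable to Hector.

The entire ₹7,380,000 passes to the descendants.
That amount (₹7,380,000) is divided at the children's generation into 6 shares of ₹1,230,000. Bastian, Lachlan, Ursula, and Dayo each take ₹1,230,000. The 2 shares of the deceased (Mateus and Oona) are combined into a pool of ₹2,460,000.
That pool (₹2,460,000) is divided at the grandchildren's generation into 5 shares of ₹492,000. Hanna, Aditi, Kalinda, and Hector each take ₹492,000. The remaining share for the deceased Kofi (₹492,000) is carried to the next generation.
That pool (₹492,000) is divided at the great-grandchildren's generation equally among Efua, Amira, and Willa: ₹164,000 each.

Hector receives ₹492,000.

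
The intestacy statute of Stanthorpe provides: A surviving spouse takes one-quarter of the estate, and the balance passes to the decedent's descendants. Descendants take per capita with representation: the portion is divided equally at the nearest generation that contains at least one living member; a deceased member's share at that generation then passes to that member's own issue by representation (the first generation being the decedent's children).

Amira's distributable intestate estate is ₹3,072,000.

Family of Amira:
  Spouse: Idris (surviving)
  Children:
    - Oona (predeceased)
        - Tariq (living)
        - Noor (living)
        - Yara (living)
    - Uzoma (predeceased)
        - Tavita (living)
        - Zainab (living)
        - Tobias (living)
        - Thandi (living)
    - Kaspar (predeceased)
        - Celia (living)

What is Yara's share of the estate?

Idris takes one-quarter of ₹3,072,000 = ₹768,000. The remaining ₹2,304,000 passes to the descendants.
No child survives, so the initial division is made at the grandchildren's generation.
The descendants' portion (₹2,304,000) is divided into 8 shares of ₹288,000: Tariq, Noor, Yara, Tavita, Zainab, Tobias, Thandi, and Celia each take ₹288,000.

Yara receives ₹288,000.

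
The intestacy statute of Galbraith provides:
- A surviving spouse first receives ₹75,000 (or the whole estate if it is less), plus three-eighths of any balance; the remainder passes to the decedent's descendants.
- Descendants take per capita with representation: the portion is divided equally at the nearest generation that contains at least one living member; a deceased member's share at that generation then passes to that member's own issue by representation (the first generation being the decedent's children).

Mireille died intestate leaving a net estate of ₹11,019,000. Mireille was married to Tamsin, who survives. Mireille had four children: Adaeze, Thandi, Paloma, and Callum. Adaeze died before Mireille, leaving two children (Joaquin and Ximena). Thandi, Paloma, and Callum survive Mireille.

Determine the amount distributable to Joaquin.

Joaquin receives ₹855,000.

Tamsin first takes ₹75,000, leaving a balance of ₹10,944,000. Tamsin then takes three-eighths of the balance (₹4,104,000), for a total of ₹4,179,000. The remaining ₹6,840,000 passes to the descendants.
The descendants' portion (₹6,840,000) is divided into 4 shares of ₹1,710,000: Thandi, Paloma, and Callum each take ₹1,710,000; Adaeze's ₹1,710,000 share passes to Adaeze's issue.
Adaeze's share (₹1,710,000) is divided into 2 shares of ₹855,000: Joaquin and Ximena each take ₹855,000.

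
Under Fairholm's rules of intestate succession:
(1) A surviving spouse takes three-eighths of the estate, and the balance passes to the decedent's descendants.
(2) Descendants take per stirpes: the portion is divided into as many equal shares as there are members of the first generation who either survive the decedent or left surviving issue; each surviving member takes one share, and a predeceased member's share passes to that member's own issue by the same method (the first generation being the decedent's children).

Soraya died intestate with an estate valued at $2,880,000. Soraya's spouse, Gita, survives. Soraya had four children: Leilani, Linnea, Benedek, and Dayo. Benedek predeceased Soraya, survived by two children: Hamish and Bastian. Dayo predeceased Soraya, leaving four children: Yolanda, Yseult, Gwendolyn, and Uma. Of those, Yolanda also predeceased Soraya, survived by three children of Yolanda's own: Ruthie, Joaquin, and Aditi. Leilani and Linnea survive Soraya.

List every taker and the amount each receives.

Gita takes three-eighths of $2,880,000 = $1,080,000. The remaining $1,800,000 passes to the descendants.
The descendants' portion ($1,800,000) is divided into 4 shares of $450,000: Leilani and Linnea each take $450,000; Benedek's $450,000 share passes to Benedek's issue; Dayo's $450,000 share passes to Dayo's issue.
Benedek's share ($450,000) is divided into 2 shares of $225,000: Hamish and Bastian each take $225,000.
Dayo's share ($450,000) is divided into 4 shares of $112,500: Yseult, Gwendolyn, and Uma each take $112,500; Yolanda's $112,500 share passes to Yolanda's issue.
Yolanda's share ($112,500) is divided into 3 shares of $37,500: Ruthie, Joaquin, and Aditi each take $37,500.

Gita: $1,080,000; Leilani: $450,000; Linnea: $450,000; Hamish: $225,000; Bastian: $225,000; Ruthie: $37,500; Joaquin: $37,500; Aditi: $37,500; Yseult: $112,500; Gwendolyn: $112,500; Uma: $112,500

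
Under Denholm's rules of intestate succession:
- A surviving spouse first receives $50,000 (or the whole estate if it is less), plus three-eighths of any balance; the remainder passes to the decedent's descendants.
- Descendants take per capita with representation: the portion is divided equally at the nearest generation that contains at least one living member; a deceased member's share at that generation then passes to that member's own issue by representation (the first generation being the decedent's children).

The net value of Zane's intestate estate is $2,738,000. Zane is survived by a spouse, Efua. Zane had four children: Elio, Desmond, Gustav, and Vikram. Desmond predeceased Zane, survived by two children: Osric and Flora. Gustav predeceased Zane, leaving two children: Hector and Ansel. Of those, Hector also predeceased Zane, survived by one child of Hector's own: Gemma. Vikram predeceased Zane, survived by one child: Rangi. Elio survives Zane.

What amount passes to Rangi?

Efua first takes $50,000, leaving a balance of $2,688,000. Efua then takes three-eighths of the balance ($1,008,000), for a total of $1,058,000. The remaining $1,680,000 passes to the descendants.
The descendants' portion ($1,680,000) is divided into 4 shares of $420,000: Elio takes $420,000; Desmond's $420,000 share passes to Desmond's issue; Gustav's $420,000 share passes to Gustav's issue; Vikram's $420,000 share passes to Vikram's issue.
Desmond's share ($420,000) is divided into 2 shares of $210,000: Osric and Flora each take $210,000.
Gustav's share ($420,000) is divided into 2 shares of $210,000: Ansel takes $210,000; Hector's $210,000 share passes to Hector's issue.
Hector's share ($210,000) passes entirely to Gemma.
Vikram's share ($420,000) passes entirely to Rangi.

Rangi receives $420,000.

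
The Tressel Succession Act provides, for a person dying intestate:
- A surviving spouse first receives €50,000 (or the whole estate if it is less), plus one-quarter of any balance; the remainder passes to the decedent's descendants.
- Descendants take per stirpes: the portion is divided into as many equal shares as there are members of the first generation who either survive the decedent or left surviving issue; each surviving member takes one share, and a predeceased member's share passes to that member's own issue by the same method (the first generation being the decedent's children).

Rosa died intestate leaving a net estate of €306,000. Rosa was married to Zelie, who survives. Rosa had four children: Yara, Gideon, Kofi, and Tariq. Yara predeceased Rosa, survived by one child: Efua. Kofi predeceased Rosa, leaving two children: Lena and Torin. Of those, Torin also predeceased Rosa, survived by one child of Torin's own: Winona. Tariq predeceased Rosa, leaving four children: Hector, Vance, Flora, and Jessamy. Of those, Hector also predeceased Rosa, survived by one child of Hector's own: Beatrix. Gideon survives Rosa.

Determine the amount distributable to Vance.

Vance receives €12,000.

Zelie first takes €50,000, leaving a balance of €256,000. Zelie then takes one-quarter of the balance (€64,000), for a total of €114,000. The remaining €192,000 passes to the descendants.
The descendants' portion (€192,000) is divided into 4 shares of €48,000: Gideon takes €48,000; Yara's €48,000 share passes to Yara's issue; Kofi's €48,000 share passes to Kofi's issue; Tariq's €48,000 share passes to Tariq's issue.
Yara's share (€48,000) passes entirely to Efua.
Kofi's share (€48,000) is divided into 2 shares of €24,000: Lena takes €24,000; Torin's €24,000 share passes to Torin's issue.
Torin's share (€24,000) passes entirely to Winona.
Tariq's share (€48,000) is divided into 4 shares of €12,000: Vance, Flora, and Jessamy each take €12,000; Hector's €12,000 share passes to Hector's issue.
Hector's share (€12,000) passes entirely to Beatrix.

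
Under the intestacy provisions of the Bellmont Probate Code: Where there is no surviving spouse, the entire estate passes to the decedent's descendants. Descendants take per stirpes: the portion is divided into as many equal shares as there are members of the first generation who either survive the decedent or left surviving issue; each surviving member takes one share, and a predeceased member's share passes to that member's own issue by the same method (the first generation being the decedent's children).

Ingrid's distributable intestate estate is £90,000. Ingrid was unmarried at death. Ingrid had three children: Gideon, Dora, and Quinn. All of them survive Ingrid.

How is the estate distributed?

Gideon: £30,000; Dora: £30,000; Quinn: £30,000

The entire £90,000 passes to the descendants.
That amount (£90,000) is divided into 3 shares of £30,000: Gideon, Dora, and Quinn each take £30,000.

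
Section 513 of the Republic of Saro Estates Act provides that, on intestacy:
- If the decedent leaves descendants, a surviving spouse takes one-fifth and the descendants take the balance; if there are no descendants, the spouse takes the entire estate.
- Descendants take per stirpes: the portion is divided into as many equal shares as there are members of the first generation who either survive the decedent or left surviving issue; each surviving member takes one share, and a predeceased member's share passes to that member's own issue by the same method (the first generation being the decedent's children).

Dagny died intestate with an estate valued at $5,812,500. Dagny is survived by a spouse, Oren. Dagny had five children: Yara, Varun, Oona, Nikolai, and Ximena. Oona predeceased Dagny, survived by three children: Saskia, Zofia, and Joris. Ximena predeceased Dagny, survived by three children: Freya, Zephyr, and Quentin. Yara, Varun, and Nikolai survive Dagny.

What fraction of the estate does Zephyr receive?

Zephyr receives 4/75 of the estate.

Oren takes one-fifth of $5,812,500 = $1,162,500. The remaining $4,650,000 passes to the descendants.
The descendants' portion ($4,650,000) is divided into 5 shares of $930,000: Yara, Varun, and Nikolai each take $930,000; Oona's $930,000 share passes to Oona's issue; Ximena's $930,000 share passes to Ximena's issue.
Oona's share ($930,000) is divided into 3 shares of $310,000: Saskia, Zofia, and Joris each take $310,000.
Ximena's share ($930,000) is divided into 3 shares of $310,000: Freya, Zephyr, and Quentin each take $310,000.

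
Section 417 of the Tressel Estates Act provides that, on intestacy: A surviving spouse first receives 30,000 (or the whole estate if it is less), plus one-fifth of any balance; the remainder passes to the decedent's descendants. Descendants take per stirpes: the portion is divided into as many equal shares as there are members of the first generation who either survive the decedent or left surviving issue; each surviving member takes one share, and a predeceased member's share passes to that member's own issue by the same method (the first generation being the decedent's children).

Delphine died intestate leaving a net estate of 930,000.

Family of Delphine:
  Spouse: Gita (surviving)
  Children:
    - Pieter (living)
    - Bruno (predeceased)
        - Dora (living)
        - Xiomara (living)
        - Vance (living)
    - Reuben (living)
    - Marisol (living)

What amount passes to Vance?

Gita first takes 30,000, leaving a balance of 900,000. Gita then takes one-fifth of the balance (180,000), for a total of 210,000. The remaining 720,000 passes to the descendants.
The descendants' portion (720,000) is divided into 4 shares of 180,000: Pieter, Reuben, and Marisol each take 180,000; Bruno's 180,000 share passes to Bruno's issue.
Bruno's share (180,000) is divided into 3 shares of 60,000: Dora, Xiomara, and Vance each take 60,000.

Vance receives 60,000.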